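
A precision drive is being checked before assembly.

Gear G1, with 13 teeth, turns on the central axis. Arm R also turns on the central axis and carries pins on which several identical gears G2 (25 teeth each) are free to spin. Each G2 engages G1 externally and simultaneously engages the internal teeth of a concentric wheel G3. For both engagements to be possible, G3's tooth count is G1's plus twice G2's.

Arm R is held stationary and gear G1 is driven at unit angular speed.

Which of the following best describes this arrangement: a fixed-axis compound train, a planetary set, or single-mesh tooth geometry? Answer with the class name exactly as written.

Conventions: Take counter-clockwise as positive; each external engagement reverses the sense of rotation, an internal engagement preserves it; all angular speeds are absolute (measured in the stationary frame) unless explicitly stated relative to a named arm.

planetary set

topology: planetary set — G1 13T / G2 25T / G3 63T, arm = carrier (Willis)
classification: planetary set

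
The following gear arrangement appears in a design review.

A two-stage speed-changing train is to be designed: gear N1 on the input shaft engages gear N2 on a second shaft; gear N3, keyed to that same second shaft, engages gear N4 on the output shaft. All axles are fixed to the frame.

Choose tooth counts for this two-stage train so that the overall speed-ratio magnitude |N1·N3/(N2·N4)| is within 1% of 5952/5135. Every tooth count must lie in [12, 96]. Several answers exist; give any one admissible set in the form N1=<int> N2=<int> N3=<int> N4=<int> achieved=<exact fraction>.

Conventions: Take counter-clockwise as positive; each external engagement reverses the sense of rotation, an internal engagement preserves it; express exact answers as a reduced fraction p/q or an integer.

N1=62 N2=65 N3=96 N4=79 achieved=5952/5135

2-stage fixed-axis compound train for ratio 5952/5135
target = 5952/5135 in lowest terms: an exact hit needs N1·N3 = k·5952 and N2·N4 = k·5135 for one integer k, every count in [12, 96]; additionally prefer no 1:1 stage (N1 ≠ N2, N3 ≠ N4)
k = 1: N1·N3 = 5952 = 62·96, N2·N4 = 5135 = 65·79
achieved = 62·96/(65·79) = 5952/5135; |achieved − target| = 0 ≤ 1488/128375 ✓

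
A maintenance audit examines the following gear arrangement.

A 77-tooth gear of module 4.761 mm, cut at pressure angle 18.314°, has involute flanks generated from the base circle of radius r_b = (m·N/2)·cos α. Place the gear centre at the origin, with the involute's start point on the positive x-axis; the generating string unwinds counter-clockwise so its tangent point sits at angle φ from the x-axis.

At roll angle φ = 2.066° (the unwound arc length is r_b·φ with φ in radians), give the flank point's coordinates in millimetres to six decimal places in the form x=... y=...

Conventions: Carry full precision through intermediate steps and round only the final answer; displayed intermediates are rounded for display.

single-mesh involute tooth geometry (77T wheel at module 4.761)
pitch radius r_p = m·N/2 = 4.761·77/2 = 183.298500
base radius r_b = r_p·cos α = 183.298500·cos 18.314° = 174.014198
roll angle φ = 2.066° = 0.03605850 rad
x = r_b·(cos φ + φ·sin φ) = 174.127289
y = r_b·(sin φ − φ·cos φ) = 0.002719

x=174.127289 y=0.002719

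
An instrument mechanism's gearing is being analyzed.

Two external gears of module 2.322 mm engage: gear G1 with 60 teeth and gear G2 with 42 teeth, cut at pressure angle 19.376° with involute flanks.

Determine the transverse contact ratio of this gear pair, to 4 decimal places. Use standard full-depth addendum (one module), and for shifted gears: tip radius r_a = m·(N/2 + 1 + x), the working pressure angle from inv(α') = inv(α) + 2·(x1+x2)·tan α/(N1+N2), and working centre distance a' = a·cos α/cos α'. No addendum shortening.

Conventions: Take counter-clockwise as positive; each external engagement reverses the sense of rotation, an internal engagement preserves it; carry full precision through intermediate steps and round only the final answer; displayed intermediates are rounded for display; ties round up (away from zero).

1.7880

class = single-mesh tooth geometry [involute pair 60T × 42T, m = 2.322]
base radii: r_b1 = 65.714577, r_b2 = 46.000204
tip radii: r_a1 = 71.982000, r_a2 = 51.084000
no profile shift: α' = α, a' = a
action lengths: √(r_a1²−r_b1²) = 29.376908, √(r_a2²−r_b2²) = 22.216127
base pitch p_b = π·m·cos α = 6.881614
CR = (29.376908 + 22.216127 − 118.422000·sin 19.37600°)/6.881614 = 1.788046
contact ratio ≈ 1.7880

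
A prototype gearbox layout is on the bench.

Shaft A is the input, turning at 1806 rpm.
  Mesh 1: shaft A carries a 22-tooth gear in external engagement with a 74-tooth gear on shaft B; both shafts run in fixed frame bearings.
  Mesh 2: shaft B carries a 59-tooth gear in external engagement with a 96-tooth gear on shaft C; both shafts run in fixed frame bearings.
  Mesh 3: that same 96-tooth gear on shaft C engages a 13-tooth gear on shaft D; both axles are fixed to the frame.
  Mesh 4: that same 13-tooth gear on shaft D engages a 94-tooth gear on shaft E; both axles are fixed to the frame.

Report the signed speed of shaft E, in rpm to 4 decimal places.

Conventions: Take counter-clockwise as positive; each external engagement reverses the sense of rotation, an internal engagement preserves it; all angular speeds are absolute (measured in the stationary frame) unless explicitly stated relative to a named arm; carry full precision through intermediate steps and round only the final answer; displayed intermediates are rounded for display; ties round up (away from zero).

recognized (5 fixed axles, 4 meshes): fixed-axis compound train
mesh 1 [22T→74T]: ω = 1806.0000×22/74 = 536.9189 rpm, sense flips to −
mesh 2 [59T→96T]: ω = 536.9189×59/96 = 329.9814 rpm, sense flips to +
mesh 3 [96T→13T]: ω = 329.9814×96/13 = 2436.7859 rpm, sense flips to −
mesh 4 [13T→94T]: ω = 2436.7859×13/94 = 337.0023 rpm, sense flips to +
signed output speed = +337.0023 rpm

+337.0023 rpm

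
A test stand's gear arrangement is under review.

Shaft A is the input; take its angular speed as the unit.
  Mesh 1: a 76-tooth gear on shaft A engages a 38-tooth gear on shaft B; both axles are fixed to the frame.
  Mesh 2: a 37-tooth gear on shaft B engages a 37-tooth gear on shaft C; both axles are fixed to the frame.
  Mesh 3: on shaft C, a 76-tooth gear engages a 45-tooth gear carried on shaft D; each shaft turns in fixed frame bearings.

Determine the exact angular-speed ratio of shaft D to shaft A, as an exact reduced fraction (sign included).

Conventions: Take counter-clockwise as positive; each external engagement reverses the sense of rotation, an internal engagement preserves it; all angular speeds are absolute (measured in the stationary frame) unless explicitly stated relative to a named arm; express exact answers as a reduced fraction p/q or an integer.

-152/45

class = fixed-axis compound train [3 meshes; 3 ratios multiply, 3 sense flips]
mesh 1 [76T→38T]: running ratio 2, sense −
mesh 2 [37T→37T]: running ratio 2, sense +
mesh 3 [76T→45T]: running ratio 152/45, sense −
ω_out/ω_in = -152/45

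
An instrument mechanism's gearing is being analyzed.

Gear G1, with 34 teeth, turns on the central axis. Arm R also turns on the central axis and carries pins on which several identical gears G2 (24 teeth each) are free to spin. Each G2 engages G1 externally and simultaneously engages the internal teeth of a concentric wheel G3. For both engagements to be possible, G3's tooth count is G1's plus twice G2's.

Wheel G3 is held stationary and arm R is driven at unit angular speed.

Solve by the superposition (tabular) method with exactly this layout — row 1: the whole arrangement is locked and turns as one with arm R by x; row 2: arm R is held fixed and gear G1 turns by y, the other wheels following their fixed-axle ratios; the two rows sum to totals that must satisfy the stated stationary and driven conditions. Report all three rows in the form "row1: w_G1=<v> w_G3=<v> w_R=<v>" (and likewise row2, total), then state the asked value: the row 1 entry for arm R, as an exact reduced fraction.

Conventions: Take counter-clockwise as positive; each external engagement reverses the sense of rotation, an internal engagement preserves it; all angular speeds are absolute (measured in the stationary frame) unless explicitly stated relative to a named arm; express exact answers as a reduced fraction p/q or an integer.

row1: w_G1=1 w_G3=1 w_R=1
row2: w_G1=41/17 w_G3=-1 w_R=0
total: w_G1=58/17 w_G3=0 w_R=1
asked value: 1

class = planetary set [G3 = 34+2·24 = 82; Willis about the carrier]
superposition row 1 [locked train]: every member turns x
row 2 (arm held, sun turns y): ω_ring = −(34/82)·y, ω_arm = 0
boundary: total ω_ring = x − (34/82)·y = 0 and total ω_arm = x = 1  ⇒  y = 41/17, x = 1
row 2 ring = −(34/82)·41/17 = -1
totals (row 1 + row 2): sun 1 + 41/17 = 58/17, ring 1 + (-1) = 0, arm 1 + 0 = 1
asked cell (row1, arm) = 1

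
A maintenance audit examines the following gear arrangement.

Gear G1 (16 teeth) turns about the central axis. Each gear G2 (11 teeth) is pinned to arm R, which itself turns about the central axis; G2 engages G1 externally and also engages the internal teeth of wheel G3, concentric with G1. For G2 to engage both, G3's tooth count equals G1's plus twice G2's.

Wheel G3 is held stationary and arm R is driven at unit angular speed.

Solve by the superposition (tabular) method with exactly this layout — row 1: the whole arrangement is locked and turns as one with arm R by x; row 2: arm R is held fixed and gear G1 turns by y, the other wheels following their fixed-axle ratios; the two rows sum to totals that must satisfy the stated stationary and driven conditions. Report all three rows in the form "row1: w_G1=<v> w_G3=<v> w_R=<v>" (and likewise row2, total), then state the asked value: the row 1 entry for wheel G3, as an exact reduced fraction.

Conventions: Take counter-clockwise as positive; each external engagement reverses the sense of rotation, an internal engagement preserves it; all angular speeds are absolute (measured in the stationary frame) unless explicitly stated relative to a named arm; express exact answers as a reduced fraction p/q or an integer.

recognized (axles ride arm R): planetary set, 16/11/38 teeth
row 1: whole set turns with the arm by x
row 2: sun turns y, ring = −(16/38)·y, arm 0
boundary: total ω_ring = x − (16/38)·y = 0 and total ω_arm = x = 1  ⇒  y = 19/8, x = 1
row 2 ring = −(16/38)·19/8 = -1
totals (row 1 + row 2): sun 1 + 19/8 = 27/8, ring 1 + (-1) = 0, arm 1 + 0 = 1
asked cell (row1, ring) = 1

row1: w_G1=1 w_G3=1 w_R=1
row2: w_G1=19/8 w_G3=-1 w_R=0
total: w_G1=27/8 w_G3=0 w_R=1
asked value: 1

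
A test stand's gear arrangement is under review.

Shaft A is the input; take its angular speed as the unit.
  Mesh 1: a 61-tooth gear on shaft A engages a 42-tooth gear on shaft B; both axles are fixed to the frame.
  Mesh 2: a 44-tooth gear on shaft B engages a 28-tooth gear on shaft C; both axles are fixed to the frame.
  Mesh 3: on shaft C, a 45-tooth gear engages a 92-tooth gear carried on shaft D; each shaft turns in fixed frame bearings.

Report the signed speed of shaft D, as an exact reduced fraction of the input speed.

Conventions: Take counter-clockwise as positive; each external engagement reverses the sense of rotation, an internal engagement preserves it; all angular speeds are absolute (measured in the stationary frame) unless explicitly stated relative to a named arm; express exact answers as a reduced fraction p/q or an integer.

3-mesh fixed-axis compound train (all bearings frame-fixed)
mesh 1 [61T→42T]: |ω|/ω_in = 1×61/42 = 61/42, sense flips to −
mesh 2 [44T→28T]: |ω|/ω_in = (61/42)×44/28 = 671/294, sense flips to +
mesh 3 [45T→92T]: |ω|/ω_in = (671/294)×45/92 = 10065/9016, sense flips to −
signed output speed (× input speed) = -10065/9016

-10065/9016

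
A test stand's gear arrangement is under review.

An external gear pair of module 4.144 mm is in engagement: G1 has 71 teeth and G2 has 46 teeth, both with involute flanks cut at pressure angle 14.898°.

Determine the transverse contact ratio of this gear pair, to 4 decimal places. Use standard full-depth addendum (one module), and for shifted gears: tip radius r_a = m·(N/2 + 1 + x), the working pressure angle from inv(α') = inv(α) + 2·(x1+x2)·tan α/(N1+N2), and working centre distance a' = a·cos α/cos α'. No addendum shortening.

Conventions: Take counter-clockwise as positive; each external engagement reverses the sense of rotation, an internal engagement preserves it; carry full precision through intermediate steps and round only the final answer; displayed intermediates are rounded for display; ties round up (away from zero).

topology: single-mesh involute geometry — m = 4.144, 71T/46T pair
base radii: r_b1 = 142.166838, r_b2 = 92.108092
tip radii: r_a1 = 151.256000, r_a2 = 99.456000
no profile shift: α' = α, a' = a
action lengths: √(r_a1²−r_b1²) = 51.642692, √(r_a2²−r_b2²) = 37.517933
base pitch p_b = π·m·cos α = 12.581135
CR = (51.642692 + 37.517933 − 242.424000·sin 14.89800°)/12.581135 = 2.132848
contact ratio ≈ 2.1328

2.1328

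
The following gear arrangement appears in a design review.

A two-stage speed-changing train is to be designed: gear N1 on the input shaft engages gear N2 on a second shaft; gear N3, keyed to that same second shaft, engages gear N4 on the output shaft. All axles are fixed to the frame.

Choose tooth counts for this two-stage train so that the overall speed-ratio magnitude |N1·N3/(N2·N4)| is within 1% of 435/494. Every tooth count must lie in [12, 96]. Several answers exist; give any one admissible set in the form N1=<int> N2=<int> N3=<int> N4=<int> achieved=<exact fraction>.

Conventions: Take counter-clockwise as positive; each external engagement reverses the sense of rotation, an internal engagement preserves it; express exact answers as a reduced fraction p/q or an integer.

N1=15 N2=13 N3=29 N4=38 achieved=435/494

2-stage fixed-axis compound train for ratio 435/494
target = 435/494 in lowest terms: an exact hit needs N1·N3 = k·435 and N2·N4 = k·494 for one integer k, every count in [12, 96]; additionally prefer no 1:1 stage (N1 ≠ N2, N3 ≠ N4)
k = 1: N1·N3 = 435 = 15·29, N2·N4 = 494 = 13·38
achieved = 15·29/(13·38) = 435/494; |achieved − target| = 0 ≤ 87/9880 ✓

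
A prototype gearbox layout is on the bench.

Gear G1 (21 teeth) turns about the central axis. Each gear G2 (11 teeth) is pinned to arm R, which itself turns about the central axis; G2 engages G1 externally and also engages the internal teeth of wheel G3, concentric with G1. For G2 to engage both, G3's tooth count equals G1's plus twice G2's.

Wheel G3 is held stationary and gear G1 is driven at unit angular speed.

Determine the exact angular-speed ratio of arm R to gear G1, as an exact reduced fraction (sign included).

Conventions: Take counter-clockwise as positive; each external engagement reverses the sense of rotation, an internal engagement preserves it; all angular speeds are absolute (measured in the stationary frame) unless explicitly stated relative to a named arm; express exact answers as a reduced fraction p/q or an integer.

21/64

topology: planetary set — G1 21T / G2 11T / G3 43T, arm = carrier (Willis)
ring teeth: 21 + 2·11 = 43
21(ω_sun−ω_arm) = −43(ω_ring−ω_arm),  ω_ring = 0, ω_sun = 1
21(1−ω_arm) = −43(0−ω_arm)  ⇒  64·ω_arm = 21  ⇒  ω_arm = 21/64
ω_out/ω_in = 21/64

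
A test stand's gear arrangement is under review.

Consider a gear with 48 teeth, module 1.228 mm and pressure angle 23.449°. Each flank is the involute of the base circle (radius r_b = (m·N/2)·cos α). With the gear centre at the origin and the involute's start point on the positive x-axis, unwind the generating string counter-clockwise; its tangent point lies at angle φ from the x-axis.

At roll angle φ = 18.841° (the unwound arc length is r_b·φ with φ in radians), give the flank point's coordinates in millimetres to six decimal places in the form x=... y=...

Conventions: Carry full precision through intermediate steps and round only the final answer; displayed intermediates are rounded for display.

single-mesh involute tooth geometry (48T wheel at module 1.228)
pitch radius r_p = m·N/2 = 1.228·48/2 = 29.472000
base radius r_b = r_p·cos α = 29.472000·cos 23.449° = 27.038044
roll angle φ = 18.841° = 0.32883748 rad
x = r_b·(cos φ + φ·sin φ) = 28.460629
y = r_b·(sin φ − φ·cos φ) = 0.317026

x=28.460629 y=0.317026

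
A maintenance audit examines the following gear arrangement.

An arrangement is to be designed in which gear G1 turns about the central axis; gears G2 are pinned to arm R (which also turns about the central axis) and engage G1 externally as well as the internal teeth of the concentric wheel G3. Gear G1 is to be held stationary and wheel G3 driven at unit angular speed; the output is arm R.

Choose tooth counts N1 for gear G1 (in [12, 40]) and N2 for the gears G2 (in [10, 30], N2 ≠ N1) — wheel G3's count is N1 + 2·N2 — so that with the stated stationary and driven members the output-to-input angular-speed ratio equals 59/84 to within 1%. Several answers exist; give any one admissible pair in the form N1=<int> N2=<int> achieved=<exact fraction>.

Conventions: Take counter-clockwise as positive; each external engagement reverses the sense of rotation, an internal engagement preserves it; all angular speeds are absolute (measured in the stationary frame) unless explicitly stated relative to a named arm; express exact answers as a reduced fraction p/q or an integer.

N1=25 N2=17 achieved=59/84

topology: planetary set — design target 59/84, arm = carrier (Willis)
Willis with ω_sun = 0: ω_arm/ω_ring = N3/(N1+N3); set equal to 59/84  ⇒  N3/N1 = (59/84)/(1 − 59/84) = 59/25
N3 = N1 + 2·N2  ⇒  N2/N1 = (N3/N1 − 1)/2 = (59/25 − 1)/2 = 17/25
smallest multiple with N1 ≥ 12 and N2 ≥ 10: k = 1  ⇒  N1 = 1·25 = 25, N2 = 1·17 = 17 (N1 ≤ 40, N2 ≤ 30, N2 ≠ N1 ✓), N3 = 25 + 2·17 = 59
check: N3/(N1+N3) with N1 = 25, N3 = 59 gives 59/84; |achieved − target| = 0 ≤ 59/8400 ✓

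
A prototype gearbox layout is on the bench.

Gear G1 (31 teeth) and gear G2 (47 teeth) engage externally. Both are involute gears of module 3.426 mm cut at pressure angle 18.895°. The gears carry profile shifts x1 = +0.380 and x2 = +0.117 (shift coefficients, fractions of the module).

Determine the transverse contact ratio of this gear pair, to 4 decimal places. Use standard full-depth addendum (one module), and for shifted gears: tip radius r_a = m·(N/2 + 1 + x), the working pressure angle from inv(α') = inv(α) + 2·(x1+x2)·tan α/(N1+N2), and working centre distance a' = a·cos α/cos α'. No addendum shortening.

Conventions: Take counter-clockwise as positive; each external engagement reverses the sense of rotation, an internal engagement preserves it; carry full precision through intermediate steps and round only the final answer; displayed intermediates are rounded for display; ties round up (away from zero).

1.6494

class = single-mesh tooth geometry [involute pair 31T × 47T, m = 3.426]
base radii: r_b1 = 50.241472, r_b2 = 76.172554
tip radii: r_a1 = 57.830880, r_a2 = 84.337842
inv(α') = inv(18.895°) + 2·(+0.380+0.117)·tan α/(31+47) = 0.01686093  ⇒  α' = 20.80994°
a' = a·cos α / cos α' = 133.6140·cos 18.895°/cos 20.80994° = 135.236295
action lengths: √(r_a1²−r_b1²) = 28.639225, √(r_a2²−r_b2²) = 36.202398
base pitch p_b = π·m·cos α = 10.183112
CR = (28.639225 + 36.202398 − 135.236295·sin 20.80994°)/10.183112 = 1.649431
contact ratio ≈ 1.6494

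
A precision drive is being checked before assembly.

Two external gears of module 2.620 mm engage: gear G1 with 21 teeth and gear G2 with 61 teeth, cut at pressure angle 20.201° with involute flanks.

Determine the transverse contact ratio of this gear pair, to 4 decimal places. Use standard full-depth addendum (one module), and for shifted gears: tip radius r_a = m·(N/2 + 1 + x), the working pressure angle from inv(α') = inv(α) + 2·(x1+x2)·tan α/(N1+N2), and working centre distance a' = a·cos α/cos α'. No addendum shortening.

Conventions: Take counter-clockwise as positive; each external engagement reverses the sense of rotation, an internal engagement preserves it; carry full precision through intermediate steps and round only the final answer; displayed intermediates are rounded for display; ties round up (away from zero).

1.6690

class = single-mesh tooth geometry [involute pair 21T × 61T, m = 2.620]
base radii: r_b1 = 25.817777, r_b2 = 74.994496
tip radii: r_a1 = 30.130000, r_a2 = 82.530000
no profile shift: α' = α, a' = a
action lengths: √(r_a1²−r_b1²) = 15.532523, √(r_a2²−r_b2²) = 34.453251
base pitch p_b = π·m·cos α = 7.724661
CR = (15.532523 + 34.453251 − 107.420000·sin 20.20100°)/7.724661 = 1.668951
contact ratio ≈ 1.6690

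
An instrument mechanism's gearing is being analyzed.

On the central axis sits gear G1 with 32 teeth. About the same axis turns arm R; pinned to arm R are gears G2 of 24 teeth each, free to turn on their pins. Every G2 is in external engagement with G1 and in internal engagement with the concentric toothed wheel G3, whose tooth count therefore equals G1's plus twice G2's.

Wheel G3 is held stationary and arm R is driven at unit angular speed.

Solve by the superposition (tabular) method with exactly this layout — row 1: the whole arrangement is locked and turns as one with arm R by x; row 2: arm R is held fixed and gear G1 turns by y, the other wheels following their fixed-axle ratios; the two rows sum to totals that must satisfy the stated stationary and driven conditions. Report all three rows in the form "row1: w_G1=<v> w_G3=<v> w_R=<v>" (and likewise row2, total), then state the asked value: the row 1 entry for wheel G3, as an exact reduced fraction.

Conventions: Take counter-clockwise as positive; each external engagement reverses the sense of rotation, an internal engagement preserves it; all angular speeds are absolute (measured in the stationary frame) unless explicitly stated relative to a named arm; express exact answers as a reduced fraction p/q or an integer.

row1: w_G1=1 w_G3=1 w_R=1
row2: w_G1=5/2 w_G3=-1 w_R=0
total: w_G1=7/2 w_G3=0 w_R=1
asked value: 1

recognized (axles ride arm R): planetary set, 32/24/80 teeth
row 1: whole set turns with the arm by x
row 2: sun turns y, ring = −(32/80)·y, arm 0
boundary: total ω_ring = x − (32/80)·y = 0 and total ω_arm = x = 1  ⇒  y = 5/2, x = 1
row 2 ring = −(32/80)·5/2 = -1
totals (row 1 + row 2): sun 1 + 5/2 = 7/2, ring 1 + (-1) = 0, arm 1 + 0 = 1
asked cell (row1, ring) = 1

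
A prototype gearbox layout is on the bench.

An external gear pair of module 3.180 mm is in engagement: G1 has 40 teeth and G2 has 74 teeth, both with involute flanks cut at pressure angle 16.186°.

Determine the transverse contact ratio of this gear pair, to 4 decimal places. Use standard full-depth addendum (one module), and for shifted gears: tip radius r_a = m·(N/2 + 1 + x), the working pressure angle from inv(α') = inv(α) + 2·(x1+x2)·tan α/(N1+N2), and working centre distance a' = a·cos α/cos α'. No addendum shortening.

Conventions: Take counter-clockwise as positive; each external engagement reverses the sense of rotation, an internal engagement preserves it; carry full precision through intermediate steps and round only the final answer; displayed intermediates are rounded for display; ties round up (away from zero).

2.0114

class = single-mesh tooth geometry [involute pair 40T × 74T, m = 3.180]
base radii: r_b1 = 61.079012, r_b2 = 112.996173
tip radii: r_a1 = 66.780000, r_a2 = 120.840000
no profile shift: α' = α, a' = a
action lengths: √(r_a1²−r_b1²) = 26.998568, √(r_a2²−r_b2²) = 42.827218
base pitch p_b = π·m·cos α = 9.594269
CR = (26.998568 + 42.827218 − 181.260000·sin 16.18600°)/9.594269 = 2.011450
contact ratio ≈ 2.0114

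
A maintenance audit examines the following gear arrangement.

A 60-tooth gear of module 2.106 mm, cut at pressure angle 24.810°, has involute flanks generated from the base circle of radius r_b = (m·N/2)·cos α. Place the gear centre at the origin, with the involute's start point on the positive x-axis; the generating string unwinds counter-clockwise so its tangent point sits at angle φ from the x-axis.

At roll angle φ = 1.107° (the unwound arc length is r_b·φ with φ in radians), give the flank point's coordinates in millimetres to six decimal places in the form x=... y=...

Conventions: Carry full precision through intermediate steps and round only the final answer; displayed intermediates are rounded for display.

x=57.359458 y=0.000138

single-mesh involute tooth geometry (60T wheel at module 2.106)
pitch radius r_p = m·N/2 = 2.106·60/2 = 63.180000
base radius r_b = r_p·cos α = 63.180000·cos 24.810° = 57.348755
roll angle φ = 1.107° = 0.01932079 rad
x = r_b·(cos φ + φ·sin φ) = 57.359458
y = r_b·(sin φ − φ·cos φ) = 0.000138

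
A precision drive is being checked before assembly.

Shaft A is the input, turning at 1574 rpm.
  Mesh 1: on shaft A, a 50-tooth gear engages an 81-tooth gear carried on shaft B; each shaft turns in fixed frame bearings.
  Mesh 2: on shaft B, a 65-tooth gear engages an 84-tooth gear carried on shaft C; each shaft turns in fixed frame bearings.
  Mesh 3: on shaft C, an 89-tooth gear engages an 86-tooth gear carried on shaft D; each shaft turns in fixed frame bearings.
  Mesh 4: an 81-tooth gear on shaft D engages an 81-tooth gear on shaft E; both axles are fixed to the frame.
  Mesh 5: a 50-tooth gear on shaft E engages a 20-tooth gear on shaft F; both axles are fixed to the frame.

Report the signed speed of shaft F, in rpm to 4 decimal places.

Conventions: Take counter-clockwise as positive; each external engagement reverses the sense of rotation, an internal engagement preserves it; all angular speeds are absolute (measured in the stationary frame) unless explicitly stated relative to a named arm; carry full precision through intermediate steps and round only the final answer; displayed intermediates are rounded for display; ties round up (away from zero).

-1945.1601 rpm

recognized (6 fixed axles, 5 meshes): fixed-axis compound train
mesh 1 [50T→81T]: ω = 1574.0000×50/81 = 971.6049 rpm, sense flips to −
mesh 2 [65T→84T]: ω = 971.6049×65/84 = 751.8372 rpm, sense flips to +
mesh 3 [89T→86T]: ω = 751.8372×89/86 = 778.0640 rpm, sense flips to −
mesh 4 [81T→81T]: ω = 778.0640×81/81 = 778.0640 rpm, sense flips to +
mesh 5 [50T→20T]: ω = 778.0640×50/20 = 1945.1601 rpm, sense flips to −
signed output speed = -1945.1601 rpm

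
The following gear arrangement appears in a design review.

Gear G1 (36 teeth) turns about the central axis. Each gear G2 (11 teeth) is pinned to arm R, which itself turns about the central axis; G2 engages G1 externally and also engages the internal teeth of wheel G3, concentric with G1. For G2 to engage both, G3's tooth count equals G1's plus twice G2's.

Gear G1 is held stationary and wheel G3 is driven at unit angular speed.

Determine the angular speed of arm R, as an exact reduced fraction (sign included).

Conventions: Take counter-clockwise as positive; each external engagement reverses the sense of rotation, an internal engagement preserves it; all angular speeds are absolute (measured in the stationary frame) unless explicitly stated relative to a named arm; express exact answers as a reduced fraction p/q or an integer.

29/47

planetary set (36T centre, 11T on arm, 58T internal) — Willis relation
ring teeth: 36 + 2·11 = 58
36(ω_sun−ω_arm) = −58(ω_ring−ω_arm),  ω_sun = 0, ω_ring = 1
36(0−ω_arm) = −58(1−ω_arm)  ⇒  94·ω_arm = 58  ⇒  ω_arm = 29/47
exact speed ratio = 29/47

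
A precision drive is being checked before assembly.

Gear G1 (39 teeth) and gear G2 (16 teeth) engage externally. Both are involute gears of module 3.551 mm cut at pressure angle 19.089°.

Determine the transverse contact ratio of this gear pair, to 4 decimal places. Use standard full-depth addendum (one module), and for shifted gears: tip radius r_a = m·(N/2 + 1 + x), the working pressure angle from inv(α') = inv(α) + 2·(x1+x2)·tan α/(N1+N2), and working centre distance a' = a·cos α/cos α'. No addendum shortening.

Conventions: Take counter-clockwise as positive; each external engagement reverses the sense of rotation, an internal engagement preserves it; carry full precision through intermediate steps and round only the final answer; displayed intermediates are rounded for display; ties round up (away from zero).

topology: single-mesh involute geometry — m = 3.551, 39T/16T pair
base radii: r_b1 = 65.436864, r_b2 = 26.845893
tip radii: r_a1 = 72.795500, r_a2 = 31.959000
no profile shift: α' = α, a' = a
action lengths: √(r_a1²−r_b1²) = 31.893599, √(r_a2²−r_b2²) = 17.340003
base pitch p_b = π·m·cos α = 10.542357
CR = (31.893599 + 17.340003 − 97.652500·sin 19.08900°)/10.542357 = 1.640778
contact ratio ≈ 1.6408

1.6408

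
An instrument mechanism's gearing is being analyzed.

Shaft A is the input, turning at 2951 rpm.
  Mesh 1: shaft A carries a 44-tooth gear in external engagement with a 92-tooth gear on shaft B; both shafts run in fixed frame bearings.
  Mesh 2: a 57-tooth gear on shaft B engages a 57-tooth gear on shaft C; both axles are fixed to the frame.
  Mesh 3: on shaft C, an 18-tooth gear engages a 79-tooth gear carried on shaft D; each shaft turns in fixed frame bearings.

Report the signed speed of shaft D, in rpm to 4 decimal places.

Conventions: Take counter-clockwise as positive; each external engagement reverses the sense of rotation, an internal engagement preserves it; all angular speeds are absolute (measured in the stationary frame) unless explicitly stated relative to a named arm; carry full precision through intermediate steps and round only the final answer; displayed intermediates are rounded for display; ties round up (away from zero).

-321.5729 rpm

topology: fixed-axis compound train — 3 meshes, A→D
mesh 1 [44T→92T]: ω = 2951.0000×44/92 = 1411.3478 rpm, sense flips to −
mesh 2 [57T→57T]: ω = 1411.3478×57/57 = 1411.3478 rpm, sense flips to +
mesh 3 [18T→79T]: ω = 1411.3478×18/79 = 321.5729 rpm, sense flips to −
signed output speed = -321.5729 rpm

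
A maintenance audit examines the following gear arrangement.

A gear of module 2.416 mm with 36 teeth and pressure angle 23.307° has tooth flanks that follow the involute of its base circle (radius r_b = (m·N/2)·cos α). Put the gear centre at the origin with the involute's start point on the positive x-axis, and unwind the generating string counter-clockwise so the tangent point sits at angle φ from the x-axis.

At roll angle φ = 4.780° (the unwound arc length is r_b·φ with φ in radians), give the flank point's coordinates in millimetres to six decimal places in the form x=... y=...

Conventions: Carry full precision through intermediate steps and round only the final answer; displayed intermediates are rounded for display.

x=40.078042 y=0.007725

single-mesh involute tooth geometry (36T wheel at module 2.416)
pitch radius r_p = m·N/2 = 2.416·36/2 = 43.488000
base radius r_b = r_p·cos α = 43.488000·cos 23.307° = 39.939294
roll angle φ = 4.780° = 0.08342674 rad
x = r_b·(cos φ + φ·sin φ) = 40.078042
y = r_b·(sin φ − φ·cos φ) = 0.007725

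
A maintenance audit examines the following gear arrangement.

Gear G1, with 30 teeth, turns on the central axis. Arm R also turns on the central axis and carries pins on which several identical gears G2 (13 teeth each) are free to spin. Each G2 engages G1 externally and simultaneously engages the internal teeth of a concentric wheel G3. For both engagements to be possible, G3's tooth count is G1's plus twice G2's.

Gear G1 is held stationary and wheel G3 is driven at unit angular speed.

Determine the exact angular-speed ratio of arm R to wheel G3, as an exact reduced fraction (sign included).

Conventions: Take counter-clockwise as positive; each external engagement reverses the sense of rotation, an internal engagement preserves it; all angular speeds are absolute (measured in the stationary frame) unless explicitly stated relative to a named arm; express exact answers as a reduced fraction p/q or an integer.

28/43

planetary set (30T centre, 13T on arm, 56T internal) — Willis relation
ring teeth: 30 + 2·13 = 56
30(ω_sun−ω_arm) = −56(ω_ring−ω_arm),  ω_sun = 0, ω_ring = 1
30(0−ω_arm) = −56(1−ω_arm)  ⇒  86·ω_arm = 56  ⇒  ω_arm = 28/43
ω_out/ω_in = 28/43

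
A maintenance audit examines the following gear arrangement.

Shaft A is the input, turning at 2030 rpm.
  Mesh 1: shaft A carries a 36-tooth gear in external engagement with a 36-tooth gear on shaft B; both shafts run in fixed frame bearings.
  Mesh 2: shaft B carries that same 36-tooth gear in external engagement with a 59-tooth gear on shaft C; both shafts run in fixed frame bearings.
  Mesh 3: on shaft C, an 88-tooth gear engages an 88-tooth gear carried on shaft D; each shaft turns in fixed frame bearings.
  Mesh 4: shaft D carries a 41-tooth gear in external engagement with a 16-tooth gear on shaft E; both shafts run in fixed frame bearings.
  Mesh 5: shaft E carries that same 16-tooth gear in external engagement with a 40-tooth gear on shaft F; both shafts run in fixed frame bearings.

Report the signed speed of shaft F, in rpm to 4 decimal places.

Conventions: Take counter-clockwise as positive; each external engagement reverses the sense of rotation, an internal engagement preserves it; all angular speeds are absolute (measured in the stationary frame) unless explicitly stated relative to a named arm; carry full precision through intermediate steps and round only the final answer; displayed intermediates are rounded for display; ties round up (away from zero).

recognized (6 fixed axles, 5 meshes): fixed-axis compound train
mesh 1 [36T→36T]: ω = 2030.0000×36/36 = 2030.0000 rpm, sense flips to −
mesh 2 [36T→59T]: ω = 2030.0000×36/59 = 1238.6441 rpm, sense flips to +
mesh 3 [88T→88T]: ω = 1238.6441×88/88 = 1238.6441 rpm, sense flips to −
mesh 4 [41T→16T]: ω = 1238.6441×41/16 = 3174.0254 rpm, sense flips to +
mesh 5 [16T→40T]: ω = 3174.0254×16/40 = 1269.6102 rpm, sense flips to −
signed output speed = -1269.6102 rpm

-1269.6102 rpm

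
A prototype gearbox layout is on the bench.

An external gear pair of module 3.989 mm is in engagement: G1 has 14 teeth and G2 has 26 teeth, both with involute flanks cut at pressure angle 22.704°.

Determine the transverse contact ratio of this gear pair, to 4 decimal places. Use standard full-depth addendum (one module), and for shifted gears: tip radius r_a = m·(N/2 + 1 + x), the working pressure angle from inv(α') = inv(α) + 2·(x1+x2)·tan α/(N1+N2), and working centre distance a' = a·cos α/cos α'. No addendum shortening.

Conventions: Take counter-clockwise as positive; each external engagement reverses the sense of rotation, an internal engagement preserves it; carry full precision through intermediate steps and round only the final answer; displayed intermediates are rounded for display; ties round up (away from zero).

1.4582

topology: single-mesh involute geometry — m = 3.989, 14T/26T pair
base radii: r_b1 = 25.759279, r_b2 = 47.838660
tip radii: r_a1 = 31.912000, r_a2 = 55.846000
no profile shift: α' = α, a' = a
action lengths: √(r_a1²−r_b1²) = 18.837073, √(r_a2²−r_b2²) = 28.813856
base pitch p_b = π·m·cos α = 11.560737
CR = (18.837073 + 28.813856 − 79.780000·sin 22.70400°)/11.560737 = 1.458229
contact ratio ≈ 1.4582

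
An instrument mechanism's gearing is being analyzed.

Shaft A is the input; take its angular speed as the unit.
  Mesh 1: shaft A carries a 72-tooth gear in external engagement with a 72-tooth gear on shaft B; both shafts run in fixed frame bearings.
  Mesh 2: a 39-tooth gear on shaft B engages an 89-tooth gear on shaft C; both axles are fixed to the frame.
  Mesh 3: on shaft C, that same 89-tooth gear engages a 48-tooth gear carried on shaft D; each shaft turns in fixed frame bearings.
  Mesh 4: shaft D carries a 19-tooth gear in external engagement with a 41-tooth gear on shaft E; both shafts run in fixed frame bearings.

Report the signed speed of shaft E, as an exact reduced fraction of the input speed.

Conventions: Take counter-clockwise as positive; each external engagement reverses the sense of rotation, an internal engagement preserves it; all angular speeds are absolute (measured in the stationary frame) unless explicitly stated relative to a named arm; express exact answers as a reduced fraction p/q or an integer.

247/656

4-mesh fixed-axis compound train (all bearings frame-fixed)
mesh 1 [72T→72T]: |ω|/ω_in = 1×72/72 = 1, sense flips to −
mesh 2 [39T→89T]: |ω|/ω_in = 1×39/89 = 39/89, sense flips to +
mesh 3 [89T→48T]: |ω|/ω_in = (39/89)×89/48 = 13/16, sense flips to −
mesh 4 [19T→41T]: |ω|/ω_in = (13/16)×19/41 = 247/656, sense flips to +
signed output speed (× input speed) = 247/656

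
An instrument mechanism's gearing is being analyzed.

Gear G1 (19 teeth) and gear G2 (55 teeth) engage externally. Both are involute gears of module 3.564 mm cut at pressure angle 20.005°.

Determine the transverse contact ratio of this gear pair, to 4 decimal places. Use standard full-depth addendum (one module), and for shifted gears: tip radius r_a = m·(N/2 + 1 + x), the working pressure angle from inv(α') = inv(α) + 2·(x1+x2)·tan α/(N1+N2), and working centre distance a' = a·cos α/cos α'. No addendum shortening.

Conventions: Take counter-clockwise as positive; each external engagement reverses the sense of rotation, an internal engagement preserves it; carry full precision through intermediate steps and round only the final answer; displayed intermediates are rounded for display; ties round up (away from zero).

topology: single-mesh involute geometry — m = 3.564, 19T/55T pair
base radii: r_b1 = 31.815102, r_b2 = 92.096348
tip radii: r_a1 = 37.422000, r_a2 = 101.574000
no profile shift: α' = α, a' = a
action lengths: √(r_a1²−r_b1²) = 19.702928, √(r_a2²−r_b2²) = 42.843204
base pitch p_b = π·m·cos α = 10.521062
CR = (19.702928 + 42.843204 − 131.868000·sin 20.00500°)/10.521062 = 1.657039
contact ratio ≈ 1.6570

1.6570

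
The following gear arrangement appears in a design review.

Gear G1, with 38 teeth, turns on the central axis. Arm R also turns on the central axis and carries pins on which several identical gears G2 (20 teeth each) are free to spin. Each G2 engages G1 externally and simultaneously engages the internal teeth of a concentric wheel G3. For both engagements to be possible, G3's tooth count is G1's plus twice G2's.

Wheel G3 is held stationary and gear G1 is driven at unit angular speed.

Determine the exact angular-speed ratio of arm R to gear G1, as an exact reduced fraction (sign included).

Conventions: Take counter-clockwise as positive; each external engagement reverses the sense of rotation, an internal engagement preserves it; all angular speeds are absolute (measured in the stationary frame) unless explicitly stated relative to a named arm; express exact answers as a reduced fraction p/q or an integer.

class = planetary set [G3 = 38+2·20 = 78; Willis about the carrier]
ring teeth: 38 + 2·20 = 78
38(ω_sun−ω_arm) = −78(ω_ring−ω_arm),  ω_ring = 0, ω_sun = 1
38(1−ω_arm) = −78(0−ω_arm)  ⇒  116·ω_arm = 38  ⇒  ω_arm = 19/58
ω_out/ω_in = 19/58

19/58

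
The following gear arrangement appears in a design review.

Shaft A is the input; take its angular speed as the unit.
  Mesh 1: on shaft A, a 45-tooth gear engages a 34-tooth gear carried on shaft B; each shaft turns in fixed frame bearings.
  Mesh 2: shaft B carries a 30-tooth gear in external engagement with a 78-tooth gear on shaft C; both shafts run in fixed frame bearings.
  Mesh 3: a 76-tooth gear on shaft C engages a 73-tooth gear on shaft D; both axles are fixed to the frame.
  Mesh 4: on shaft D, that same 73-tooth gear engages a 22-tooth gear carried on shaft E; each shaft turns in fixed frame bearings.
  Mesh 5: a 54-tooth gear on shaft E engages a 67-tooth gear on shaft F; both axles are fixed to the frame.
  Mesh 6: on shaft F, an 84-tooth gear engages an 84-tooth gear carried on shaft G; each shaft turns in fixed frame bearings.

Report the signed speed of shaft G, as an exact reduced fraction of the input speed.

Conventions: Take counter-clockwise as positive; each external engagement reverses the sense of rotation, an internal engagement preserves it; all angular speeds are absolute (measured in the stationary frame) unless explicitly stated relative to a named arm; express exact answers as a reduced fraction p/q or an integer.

230850/162877

6-mesh fixed-axis compound train (all bearings frame-fixed)
mesh 1 [45T→34T]: |ω|/ω_in = 1×45/34 = 45/34, sense flips to −
mesh 2 [30T→78T]: |ω|/ω_in = (45/34)×30/78 = 225/442, sense flips to +
mesh 3 [76T→73T]: |ω|/ω_in = (225/442)×76/73 = 8550/16133, sense flips to −
mesh 4 [73T→22T]: |ω|/ω_in = (8550/16133)×73/22 = 4275/2431, sense flips to +
mesh 5 [54T→67T]: |ω|/ω_in = (4275/2431)×54/67 = 230850/162877, sense flips to −
mesh 6 [84T→84T]: |ω|/ω_in = (230850/162877)×84/84 = 230850/162877, sense flips to +
signed output speed (× input speed) = 230850/162877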